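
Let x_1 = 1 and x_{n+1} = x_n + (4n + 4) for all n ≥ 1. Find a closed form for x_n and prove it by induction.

Claim: x_n = 2n^2 + 2n − 3.

Base case: x_1 = 1, and 2·1^2 + 2·1 − 3 = 1.
Assume x_r = 2r^2 + 2r − 3.
Then x_{r+1} = x_r + (4r + 4) = (2r^2 + 2r − 3) + (4r + 4) = 2r^2 + 6r + 1,
and 2·(r+1)^2 + 2·(r+1) − 3 = 2r^2 + 6r + 1.
Hence x_n = 2n^2 + 2n − 3 for every n ≥ 1, by induction.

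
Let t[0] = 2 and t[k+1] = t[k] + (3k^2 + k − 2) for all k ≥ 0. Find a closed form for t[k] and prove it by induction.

Claim: t[k] = k^3 − k^2 − 2k + 2.

Base case: t[0] = 2, and 0^3 − 0^2 − 2·0 + 2 = 2.
Assume t[j] = j^3 − j^2 − 2j + 2.
Then t[j+1] = t[j] + (3j^2 + j − 2) = (j^3 − j^2 − 2j + 2) + (3j^2 + j − 2) = j^3 + 2j^2 − j,
and (j+1)^3 − (j+1)^2 − 2·(j+1) + 2 = j^3 + 2j^2 − j.
By induction, t[k] = k^3 − k^2 − 2k + 2 for all k ≥ 0.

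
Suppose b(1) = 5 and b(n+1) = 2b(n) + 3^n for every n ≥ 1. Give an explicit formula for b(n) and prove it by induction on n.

Claim: b(n) = 2^n + 3^n.

Base case: b(1) = 5, and 2^1 + 3^1 = 2 + 3 = 5.
Assume b(j) = 2^j + 3^j for some j ≥ 1.
Then b(j+1) = 2b(j) + 3^j = 2·(2^j + 3^j) + 3^j = 2^{j+1} + 2·3^j + 3^j = 2^{j+1} + 3·3^j = 2^{j+1} + 3^{j+1}.
Hence b(n) = 2^n + 3^n for every n ≥ 1, by induction.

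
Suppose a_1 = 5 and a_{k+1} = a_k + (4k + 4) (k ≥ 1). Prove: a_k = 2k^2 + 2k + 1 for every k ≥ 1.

Base case: a_1 = 5, and 2·1^2 + 2·1 + 1 = 5.
Assume a_j = 2j^2 + 2j + 1.
Then a_{j+1} = a_j + (4j + 4) = (2j^2 + 2j + 1) + (4j + 4) = 2j^2 + 6j + 5,
and 2·(j+1)^2 + 2·(j+1) + 1 = 2j^2 + 6j + 5.
Hence a_k = 2k^2 + 2k + 1 for every k ≥ 1, by induction.

a_k = 2k^2 + 2k + 1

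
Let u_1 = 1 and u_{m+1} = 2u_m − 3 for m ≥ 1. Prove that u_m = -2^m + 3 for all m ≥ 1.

Base case: u_1 = 1, and -2^1 + 3 = -2 + 3 = 1.
Assume u_r = -2^r + 3 for some r ≥ 1.
Then u_{r+1} = 2u_r − 3 = 2·(-2^r + 3) − 3 = -2^{r+1} + 6 − 3 = -2^{r+1} + 3.
This completes the inductive step, so u_m = -2^m + 3 for all m ≥ 1.

u_m = -2^m + 3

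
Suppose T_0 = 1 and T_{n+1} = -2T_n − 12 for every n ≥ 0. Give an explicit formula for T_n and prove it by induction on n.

Claim: T_n = 5·(-2)^n − 4.

Base case: T_0 = 1, and 5·(-2)^0 − 4 = 5 − 4 = 1.
Assume T_j = 5·(-2)^j − 4 for some j ≥ 0.
Then T_{j+1} = -2T_j − 12 = -2·(5·(-2)^j − 4) − 12 = -10·(-2)^j + 8 − 12 = 5·(-2)^{j+1} − 4.
Hence T_n = 5·(-2)^n − 4 for every n ≥ 0, by induction.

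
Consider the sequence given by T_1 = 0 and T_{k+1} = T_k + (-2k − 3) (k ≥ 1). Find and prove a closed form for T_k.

Claim: T_k = -k^2 − 2k + 3.

Base case: T_1 = 0, and -1^2 − 2·1 + 3 = 0.
Assume T_r = -r^2 − 2r + 3.
Then T_{r+1} = T_r + (-2r − 3) = (-r^2 − 2r + 3) + (-2r − 3) = -r^2 − 4r,
and -(r+1)^2 − 2·(r+1) + 3 = -r^2 − 4r.
Hence T_k = -k^2 − 2k + 3 for every k ≥ 1, by induction.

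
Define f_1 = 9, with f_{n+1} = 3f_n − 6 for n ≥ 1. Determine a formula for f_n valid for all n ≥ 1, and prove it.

Claim: f_n = 2·3^n + 3.

Base case: f_1 = 9, and 2·3^1 + 3 = 6 + 3 = 9.
Assume f_r = 2·3^r + 3 for some r ≥ 1.
Then f_{r+1} = 3f_r − 6 = 3·(2·3^r + 3) − 6 = 6·3^r + 9 − 6 = 2·3^{r+1} + 3.
This completes the inductive step, so f_n = 2·3^n + 3 for all n ≥ 1.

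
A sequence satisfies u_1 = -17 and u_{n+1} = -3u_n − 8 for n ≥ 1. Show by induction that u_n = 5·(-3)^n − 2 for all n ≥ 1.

Base case: u_1 = -17, and 5·(-3)^1 − 2 = -15 − 2 = -17.
Assume u_k = 5·(-3)^k − 2 for some k ≥ 1.
Then u_{k+1} = -3u_k − 8 = -3·(5·(-3)^k − 2) − 8 = -15·(-3)^k + 6 − 8 = 5·(-3)^{k+1} − 2.
So the formula holds for k+1, and by induction u_n = 5·(-3)^n − 2 for all n ≥ 1.

u_n = 5·(-3)^n − 2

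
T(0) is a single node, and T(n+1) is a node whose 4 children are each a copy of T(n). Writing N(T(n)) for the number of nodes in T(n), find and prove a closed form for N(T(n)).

Claim: N(T(n)) = (4^{n+1} − 1)/3.

Base case: N(T(0)) = 1, and (4^{0+1} − 1)/3 = 1.
Assume N(T(j)) = (4^{j+1} − 1)/3.
Then N(T(j+1)) = 1 + 4N(T(j)) = 1 + 4·(4^{j+1} − 1)/3 = 1 + (4^{j+2} − 4)/3 = (3 + 4^{j+2} − 4)/3 = (4^{j+2} − 1)/3.
So the formula holds for j+1, and by induction N(T(n)) = (4^{n+1} − 1)/3 for all n ≥ 0.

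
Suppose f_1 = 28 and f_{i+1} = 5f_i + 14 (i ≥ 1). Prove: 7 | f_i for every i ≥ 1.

Base case: f_1 = 28 = 7·4, so 7 | f_1.
Assume 7 | f_m, so f_m = 7t for some integer t.
Then f_{m+1} = 5f_m + 14 = 5·(7t) + 14 = 7(5t + 2), so 7 | f_{m+1}.
So the property holds for m+1, and by induction 7 | f_i for all i ≥ 1.

7 | f_i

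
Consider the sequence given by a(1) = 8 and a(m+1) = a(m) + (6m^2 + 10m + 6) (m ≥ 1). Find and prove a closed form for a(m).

Claim: a(m) = 2m^3 + 2m^2 + 2m + 2.

Base case: a(1) = 8, and 2·1^3 + 2·1^2 + 2·1 + 2 = 8.
Assume a(k) = 2k^3 + 2k^2 + 2k + 2.
Then a(k+1) = a(k) + (6k^2 + 10k + 6) = (2k^3 + 2k^2 + 2k + 2) + (6k^2 + 10k + 6) = 2k^3 + 8k^2 + 12k + 8,
and 2·(k+1)^3 + 2·(k+1)^2 + 2·(k+1) + 2 = 2k^3 + 8k^2 + 12k + 8.
Hence a(m) = 2m^3 + 2m^2 + 2m + 2 for every m ≥ 1, by induction.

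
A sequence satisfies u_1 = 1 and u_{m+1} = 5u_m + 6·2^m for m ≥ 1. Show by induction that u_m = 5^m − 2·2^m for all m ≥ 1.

Base case: u_1 = 1, and 5^1 − 2·2^1 = 5 − 4 = 1.
Assume u_r = 5^r − 2·2^r for some r ≥ 1.
Then u_{r+1} = 5u_r + 6·2^r = 5·(5^r − 2·2^r) + 6·2^r = 5^{r+1} − 10·2^r + 6·2^r = 5^{r+1} − 4·2^r = 5^{r+1} − 2·2^{r+1}.
This completes the inductive step, so u_m = 5^m − 2·2^m for all m ≥ 1.

u_m = 5^m − 2·2^m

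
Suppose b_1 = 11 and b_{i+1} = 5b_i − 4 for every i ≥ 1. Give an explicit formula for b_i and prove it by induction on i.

Claim: b_i = 2·5^i + 1.

Base case: b_1 = 11, and 2·5^1 + 1 = 10 + 1 = 11.
Assume b_m = 2·5^m + 1 for some m ≥ 1.
Then b_{m+1} = 5b_m − 4 = 5·(2·5^m + 1) − 4 = 10·5^m + 5 − 4 = 2·5^{m+1} + 1.
This completes the inductive step, so b_i = 2·5^i + 1 for all i ≥ 1.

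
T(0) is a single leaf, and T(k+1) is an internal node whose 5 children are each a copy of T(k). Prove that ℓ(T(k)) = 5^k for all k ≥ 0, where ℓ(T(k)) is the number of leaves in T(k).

Base case: ℓ(T(0)) = 1, and 5^0 = 1.
Assume ℓ(T(r)) = 5^r.
Then ℓ(T(r+1)) = 5·ℓ(T(r)) = 5·5^r = 5^{r+1}.
Hence ℓ(T(k)) = 5^k for every k ≥ 0, by induction.

ℓ(T(k)) = 5^k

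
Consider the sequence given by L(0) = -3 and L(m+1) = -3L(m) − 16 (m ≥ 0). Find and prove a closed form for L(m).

Claim: L(m) = (-3)^m − 4.

Base case: L(0) = -3, and (-3)^0 − 4 = 1 − 4 = -3.
Assume L(j) = (-3)^j − 4 for some j ≥ 0.
Then L(j+1) = -3L(j) − 16 = -3·((-3)^j − 4) − 16 = -3·(-3)^j + 12 − 16 = (-3)^{j+1} − 4.
Hence L(m) = (-3)^m − 4 for every m ≥ 0, by induction.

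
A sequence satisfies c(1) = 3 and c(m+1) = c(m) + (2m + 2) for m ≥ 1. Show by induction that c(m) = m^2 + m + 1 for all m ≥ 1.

Base case: c(1) = 3, and 1^2 + 1 + 1 = 3.
Assume c(k) = k^2 + k + 1.
Then c(k+1) = c(k) + (2k + 2) = (k^2 + k + 1) + (2k + 2) = k^2 + 3k + 3,
and (k+1)^2 + (k+1) + 1 = k^2 + 3k + 3.
By induction, c(m) = m^2 + m + 1 for all m ≥ 1.

c(m) = m^2 + m + 1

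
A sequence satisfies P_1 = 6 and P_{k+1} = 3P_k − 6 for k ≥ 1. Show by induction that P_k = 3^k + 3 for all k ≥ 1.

Base case: P_1 = 6, and 3^1 + 3 = 3 + 3 = 6.
Assume P_r = 3^r + 3 for some r ≥ 1.
Then P_{r+1} = 3P_r − 6 = 3·(3^r + 3) − 6 = 3^{r+1} + 9 − 6 = 3^{r+1} + 3.
By induction, P_k = 3^k + 3 for all k ≥ 1.

P_k = 3^k + 3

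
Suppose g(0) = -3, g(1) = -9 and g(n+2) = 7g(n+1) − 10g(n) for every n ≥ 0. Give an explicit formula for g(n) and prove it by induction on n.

Claim: g(n) = -5^n − 2·2^n.

Base cases: g(0) = -3 and -5^0 − 2·2^0 = -3; g(1) = -9 and -5^1 − 2·2^1 = -9.
Assume g(i) = -5^i − 2·2^i for all 0 ≤ i ≤ j, where j ≥ 1.
Then g(j+1) = 7g(j) − 10g(j−1) = 7·(-5^j − 2·2^j) − 10·(-5^{j−1} − 2·2^{j−1}) = -(7·5 − 10)5^{j−1} − 2·(7·2 − 10)2^{j−1} = -25·5^{j−1} − 8·2^{j−1} = -5^{j+1} − 2·2^{j+1}.
Hence g(n) = -5^n − 2·2^n for every n ≥ 0, by strong induction.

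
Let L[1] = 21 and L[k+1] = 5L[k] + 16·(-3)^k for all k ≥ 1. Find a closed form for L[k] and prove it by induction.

Claim: L[k] = 3·5^k − 2·(-3)^k.

Base case: L[1] = 21, and 3·5^1 − 2·(-3)^1 = 15 + 6 = 21.
Assume L[m] = 3·5^m − 2·(-3)^m for some m ≥ 1.
Then L[m+1] = 5L[m] + 16·(-3)^m = 5·(3·5^m − 2·(-3)^m) + 16·(-3)^m = 3·5^{m+1} − 10·(-3)^m + 16·(-3)^m = 3·5^{m+1} + 6·(-3)^m = 3·5^{m+1} − 2·(-3)^{m+1}.
So the formula holds for m+1, and by induction L[k] = 3·5^k − 2·(-3)^k for all k ≥ 1.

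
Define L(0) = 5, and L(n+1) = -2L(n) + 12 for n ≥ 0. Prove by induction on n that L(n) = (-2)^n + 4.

Base case: L(0) = 5, and (-2)^0 + 4 = 1 + 4 = 5.
Assume L(k) = (-2)^k + 4 for some k ≥ 0.
Then L(k+1) = -2L(k) + 12 = -2·((-2)^k + 4) + 12 = -2·(-2)^k − 8 + 12 = (-2)^{k+1} + 4.
By induction, L(n) = (-2)^n + 4 for all n ≥ 0.

L(n) = (-2)^n + 4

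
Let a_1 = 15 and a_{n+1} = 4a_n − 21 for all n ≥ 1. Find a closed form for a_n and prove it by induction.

Claim: a_n = 2·4^n + 7.

Base case: a_1 = 15, and 2·4^1 + 7 = 8 + 7 = 15.
Assume a_k = 2·4^k + 7 for some k ≥ 1.
Then a_{k+1} = 4a_k − 21 = 4·(2·4^k + 7) − 21 = 8·4^k + 28 − 21 = 2·4^{k+1} + 7.
This completes the inductive step, so a_n = 2·4^n + 7 for all n ≥ 1.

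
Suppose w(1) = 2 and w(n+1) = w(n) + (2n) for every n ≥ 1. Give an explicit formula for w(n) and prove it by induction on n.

Claim: w(n) = n^2 − n + 2.

Base case: w(1) = 2, and 1^2 − 1 + 2 = 2.
Assume w(m) = m^2 − m + 2.
Then w(m+1) = w(m) + (2m) = (m^2 − m + 2) + (2m) = m^2 + m + 2,
and (m+1)^2 − (m+1) + 2 = m^2 + m + 2.
This completes the inductive step, so w(n) = n^2 − n + 2 for all n ≥ 1.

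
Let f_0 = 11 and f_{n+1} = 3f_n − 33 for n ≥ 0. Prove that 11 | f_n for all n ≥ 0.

Base case: f_0 = 11 = 11·1, so 11 | f_0.
Assume 11 | f_j, so f_j = 11t for some integer t.
Then f_{j+1} = 3f_j − 33 = 3·(11t) − 33 = 11(3t − 3), so 11 | f_{j+1}.
So the property holds for j+1, and by induction 11 | f_n for all n ≥ 0.

11 | f_n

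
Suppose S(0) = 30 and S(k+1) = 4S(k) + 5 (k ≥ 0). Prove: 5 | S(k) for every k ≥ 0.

Base case: S(0) = 30 = 5·6, so 5 | S(0).
Assume 5 | S(r), so S(r) = 5t for some integer t.
Then S(r+1) = 4S(r) + 5 = 4·(5t) + 5 = 5(4t + 1), so 5 | S(r+1).
So the property holds for r+1, and by induction 5 | S(k) for all k ≥ 0.

5 | S(k)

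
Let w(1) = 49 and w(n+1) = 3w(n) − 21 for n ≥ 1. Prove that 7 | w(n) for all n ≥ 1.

Base case: w(1) = 49 = 7·7, so 7 | w(1).
Assume 7 | w(j), so w(j) = 7t for some integer t.
Then w(j+1) = 3w(j) − 21 = 3·(7t) − 21 = 7(3t − 3), so 7 | w(j+1).
This completes the inductive step, so 7 | w(n) for all n ≥ 1.

7 | w(n)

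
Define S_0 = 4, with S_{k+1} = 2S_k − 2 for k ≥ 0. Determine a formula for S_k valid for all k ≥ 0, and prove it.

Claim: S_k = 2^{k+1} + 2.

Base case: S_0 = 4, and 2^{0+1} + 2 = 2 + 2 = 4.
Assume S_j = 2^{j+1} + 2 for some j ≥ 0.
Then S_{j+1} = 2S_j − 2 = 2·(2^{j+1} + 2) − 2 = 2^{j+2} + 4 − 2 = 2^{j+2} + 2.
So the formula holds for j+1, and by induction S_k = 2^{k+1} + 2 for all k ≥ 0.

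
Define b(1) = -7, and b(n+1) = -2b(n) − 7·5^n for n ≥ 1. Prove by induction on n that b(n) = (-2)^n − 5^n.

Base case: b(1) = -7, and (-2)^1 − 5^1 = -2 − 5 = -7.
Assume b(m) = (-2)^m − 5^m for some m ≥ 1.
Then b(m+1) = -2b(m) − 7·5^m = -2·((-2)^m − 5^m) − 7·5^m = (-2)^{m+1} + 2·5^m − 7·5^m = (-2)^{m+1} − 5·5^m = (-2)^{m+1} − 5^{m+1}.
So the formula holds for m+1, and by induction b(n) = (-2)^n − 5^n for all n ≥ 1.

b(n) = (-2)^n − 5^n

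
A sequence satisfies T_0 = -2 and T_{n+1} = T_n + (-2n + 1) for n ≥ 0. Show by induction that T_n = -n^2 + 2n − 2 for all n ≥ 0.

Base case: T_0 = -2, and -0^2 + 2·0 − 2 = -2.
Assume T_k = -k^2 + 2k − 2.
Then T_{k+1} = T_k + (-2k + 1) = (-k^2 + 2k − 2) + (-2k + 1) = -k^2 − 1,
and -(k+1)^2 + 2·(k+1) − 2 = -k^2 − 1.
By induction, T_n = -n^2 + 2n − 2 for all n ≥ 0.

T_n = -n^2 + 2n − 2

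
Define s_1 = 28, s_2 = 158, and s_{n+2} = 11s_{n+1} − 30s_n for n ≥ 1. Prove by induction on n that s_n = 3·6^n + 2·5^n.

Base cases: s_1 = 28 and 3·6^1 + 2·5^1 = 28; s_2 = 158 and 3·6^2 + 2·5^2 = 158.
Assume s_j = 3·6^j + 2·5^j for all 1 ≤ j ≤ k, where k ≥ 2.
Then s_{k+1} = 11s_k − 30s_{k−1} = 11·(3·6^k + 2·5^k) − 30·(3·6^{k−1} + 2·5^{k−1}) = 3·(11·6 − 30)6^{k−1} + 2·(11·5 − 30)5^{k−1} = 108·6^{k−1} + 50·5^{k−1} = 3·6^{k+1} + 2·5^{k+1}.
By strong induction, s_n = 3·6^n + 2·5^n for all n ≥ 1.

s_n = 3·6^n + 2·5^n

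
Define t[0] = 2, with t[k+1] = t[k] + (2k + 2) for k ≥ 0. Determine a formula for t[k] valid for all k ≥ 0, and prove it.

Claim: t[k] = k^2 + k + 2.

Base case: t[0] = 2, and 0^2 + 0 + 2 = 2.
Assume t[j] = j^2 + j + 2.
Then t[j+1] = t[j] + (2j + 2) = (j^2 + j + 2) + (2j + 2) = j^2 + 3j + 4,
and (j+1)^2 + (j+1) + 2 = j^2 + 3j + 4.
This completes the inductive step, so t[k] = k^2 + k + 2 for all k ≥ 0.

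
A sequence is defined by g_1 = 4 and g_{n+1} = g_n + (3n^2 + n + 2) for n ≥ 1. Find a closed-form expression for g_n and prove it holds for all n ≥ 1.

Claim: g_n = n^3 − n^2 + 2n + 2.

Base case: g_1 = 4, and 1^3 − 1^2 + 2·1 + 2 = 4.
Assume g_k = k^3 − k^2 + 2k + 2.
Then g_{k+1} = g_k + (3k^2 + k + 2) = (k^3 − k^2 + 2k + 2) + (3k^2 + k + 2) = k^3 + 2k^2 + 3k + 4,
and (k+1)^3 − (k+1)^2 + 2·(k+1) + 2 = k^3 + 2k^2 + 3k + 4.
By induction, g_n = n^3 − n^2 + 2n + 2 for all n ≥ 1.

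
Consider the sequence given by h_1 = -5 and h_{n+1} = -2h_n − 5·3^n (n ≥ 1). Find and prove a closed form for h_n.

Claim: h_n = (-2)^n − 3^n.

Base case: h_1 = -5, and (-2)^1 − 3^1 = -2 − 3 = -5.
Assume h_m = (-2)^m − 3^m for some m ≥ 1.
Then h_{m+1} = -2h_m − 5·3^m = -2·((-2)^m − 3^m) − 5·3^m = (-2)^{m+1} + 2·3^m − 5·3^m = (-2)^{m+1} − 3·3^m = (-2)^{m+1} − 3^{m+1}.
By induction, h_n = (-2)^n − 3^n for all n ≥ 1.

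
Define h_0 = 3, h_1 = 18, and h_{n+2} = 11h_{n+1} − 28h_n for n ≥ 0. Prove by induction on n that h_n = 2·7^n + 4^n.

Base cases: h_0 = 3 and 2·7^0 + 4^0 = 3; h_1 = 18 and 2·7^1 + 4^1 = 18.
Assume h_j = 2·7^j + 4^j for all 0 ≤ j ≤ r, where r ≥ 1.
Then h_{r+1} = 11h_r − 28h_{r−1} = 11·(2·7^r + 4^r) − 28·(2·7^{r−1} + 4^{r−1}) = 2·(11·7 − 28)7^{r−1} + (11·4 − 28)4^{r−1} = 98·7^{r−1} + 16·4^{r−1} = 2·7^{r+1} + 4^{r+1}.
This completes the inductive step, so h_n = 2·7^n + 4^n for all n ≥ 0.

h_n = 2·7^n + 4^n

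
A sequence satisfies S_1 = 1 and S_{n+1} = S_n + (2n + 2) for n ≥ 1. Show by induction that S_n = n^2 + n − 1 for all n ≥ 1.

Base case: S_1 = 1, and 1^2 + 1 − 1 = 1.
Assume S_m = m^2 + m − 1.
Then S_{m+1} = S_m + (2m + 2) = (m^2 + m − 1) + (2m + 2) = m^2 + 3m + 1,
and (m+1)^2 + (m+1) − 1 = m^2 + 3m + 1.
This completes the inductive step, so S_n = n^2 + n − 1 for all n ≥ 1.

S_n = n^2 + n − 1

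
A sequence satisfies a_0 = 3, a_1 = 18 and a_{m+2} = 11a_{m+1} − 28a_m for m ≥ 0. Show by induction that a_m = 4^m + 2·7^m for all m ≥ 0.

Base cases: a_0 = 3 and 4^0 + 2·7^0 = 3; a_1 = 18 and 4^1 + 2·7^1 = 18.
Assume a_j = 4^j + 2·7^j for all 0 ≤ j ≤ r, where r ≥ 1.
Then a_{r+1} = 11a_r − 28a_{r−1} = 11·(4^r + 2·7^r) − 28·(4^{r−1} + 2·7^{r−1}) = (11·4 − 28)4^{r−1} + 2·(11·7 − 28)7^{r−1} = 16·4^{r−1} + 98·7^{r−1} = 4^{r+1} + 2·7^{r+1}.
So the formula holds for r+1, and by strong induction a_m = 4^m + 2·7^m for all m ≥ 0.

a_m = 4^m + 2·7^m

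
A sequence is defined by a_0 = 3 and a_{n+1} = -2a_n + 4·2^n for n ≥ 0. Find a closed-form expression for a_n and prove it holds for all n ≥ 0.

Claim: a_n = 2·(-2)^n + 2^n.

Base case: a_0 = 3, and 2·(-2)^0 + 2^0 = 2 + 1 = 3.
Assume a_k = 2·(-2)^k + 2^k for some k ≥ 0.
Then a_{k+1} = -2a_k + 4·2^k = -2·(2·(-2)^k + 2^k) + 4·2^k = 2·(-2)^{k+1} − 2·2^k + 4·2^k = 2·(-2)^{k+1} + 2·2^k = 2·(-2)^{k+1} + 2^{k+1}.
Hence a_n = 2·(-2)^n + 2^n for every n ≥ 0, by induction.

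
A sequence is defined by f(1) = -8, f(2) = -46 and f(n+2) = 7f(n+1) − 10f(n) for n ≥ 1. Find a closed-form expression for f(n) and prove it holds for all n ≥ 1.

Claim: f(n) = 2^n − 2·5^n.

Base cases: f(1) = -8 and 2^1 − 2·5^1 = -8; f(2) = -46 and 2^2 − 2·5^2 = -46.
Assume f(j) = 2^j − 2·5^j for all 1 ≤ j ≤ k, where k ≥ 2.
Then f(k+1) = 7f(k) − 10f(k−1) = 7·(2^k − 2·5^k) − 10·(2^{k−1} − 2·5^{k−1}) = (7·2 − 10)2^{k−1} − 2·(7·5 − 10)5^{k−1} = 4·2^{k−1} − 50·5^{k−1} = 2^{k+1} − 2·5^{k+1}.
Hence f(n) = 2^n − 2·5^n for every n ≥ 1, by strong induction.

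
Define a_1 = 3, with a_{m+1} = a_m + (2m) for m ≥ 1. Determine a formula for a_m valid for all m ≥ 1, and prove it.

Claim: a_m = m^2 − m + 3.

Base case: a_1 = 3, and 1^2 − 1 + 3 = 3.
Assume a_j = j^2 − j + 3.
Then a_{j+1} = a_j + (2j) = (j^2 − j + 3) + (2j) = j^2 + j + 3,
and (j+1)^2 − (j+1) + 3 = j^2 + j + 3.
Hence a_m = m^2 − m + 3 for every m ≥ 1, by induction.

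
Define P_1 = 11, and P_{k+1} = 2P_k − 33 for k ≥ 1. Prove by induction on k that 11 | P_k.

Base case: P_1 = 11 = 11·1, so 11 | P_1.
Assume 11 | P_r, so P_r = 11t for some integer t.
Then P_{r+1} = 2P_r − 33 = 2·(11t) − 33 = 11(2t − 3), so 11 | P_{r+1}.
This completes the inductive step, so 11 | P_k for all k ≥ 1.

11 | P_k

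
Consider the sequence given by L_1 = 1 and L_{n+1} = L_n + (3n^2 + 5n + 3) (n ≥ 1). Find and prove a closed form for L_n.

Claim: L_n = n^3 + n^2 + n − 2.

Base case: L_1 = 1, and 1^3 + 1^2 + 1 − 2 = 1.
Assume L_j = j^3 + j^2 + j − 2.
Then L_{j+1} = L_j + (3j^2 + 5j + 3) = (j^3 + j^2 + j − 2) + (3j^2 + 5j + 3) = j^3 + 4j^2 + 6j + 1,
and (j+1)^3 + (j+1)^2 + (j+1) − 2 = j^3 + 4j^2 + 6j + 1.
This completes the inductive step, so L_n = n^3 + n^2 + n − 2 for all n ≥ 1.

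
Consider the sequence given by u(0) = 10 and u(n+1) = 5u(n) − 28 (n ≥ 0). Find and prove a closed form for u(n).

Claim: u(n) = 3·5^n + 7.

Base case: u(0) = 10, and 3·5^0 + 7 = 3 + 7 = 10.
Assume u(r) = 3·5^r + 7 for some r ≥ 0.
Then u(r+1) = 5u(r) − 28 = 5·(3·5^r + 7) − 28 = 15·5^r + 35 − 28 = 3·5^{r+1} + 7.
Hence u(n) = 3·5^n + 7 for every n ≥ 0, by induction.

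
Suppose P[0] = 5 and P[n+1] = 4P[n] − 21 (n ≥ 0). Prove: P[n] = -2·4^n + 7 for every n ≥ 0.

Base case: P[0] = 5, and -2·4^0 + 7 = -2 + 7 = 5.
Assume P[m] = -2·4^m + 7 for some m ≥ 0.
Then P[m+1] = 4P[m] − 21 = 4·(-2·4^m + 7) − 21 = -8·4^m + 28 − 21 = -2·4^{m+1} + 7.
So the formula holds for m+1, and by induction P[n] = -2·4^n + 7 for all n ≥ 0.

P[n] = -2·4^n + 7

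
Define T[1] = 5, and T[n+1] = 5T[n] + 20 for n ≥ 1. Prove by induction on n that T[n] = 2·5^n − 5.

Base case: T[1] = 5, and 2·5^1 − 5 = 10 − 5 = 5.
Assume T[m] = 2·5^m − 5 for some m ≥ 1.
Then T[m+1] = 5T[m] + 20 = 5·(2·5^m − 5) + 20 = 10·5^m − 25 + 20 = 2·5^{m+1} − 5.
So the formula holds for m+1, and by induction T[n] = 2·5^n − 5 for all n ≥ 1.

T[n] = 2·5^n − 5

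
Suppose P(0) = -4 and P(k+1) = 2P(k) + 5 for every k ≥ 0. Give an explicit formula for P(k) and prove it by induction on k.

Claim: P(k) = 2^k − 5.

Base case: P(0) = -4, and 2^0 − 5 = 1 − 5 = -4.
Assume P(j) = 2^j − 5 for some j ≥ 0.
Then P(j+1) = 2P(j) + 5 = 2·(2^j − 5) + 5 = 2^{j+1} − 10 + 5 = 2^{j+1} − 5.
Hence P(k) = 2^k − 5 for every k ≥ 0, by induction.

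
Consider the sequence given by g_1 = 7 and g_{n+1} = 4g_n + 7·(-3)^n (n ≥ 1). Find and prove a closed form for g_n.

Claim: g_n = 4^n − (-3)^n.

Base case: g_1 = 7, and 4^1 − (-3)^1 = 4 + 3 = 7.
Assume g_j = 4^j − (-3)^j for some j ≥ 1.
Then g_{j+1} = 4g_j + 7·(-3)^j = 4·(4^j − (-3)^j) + 7·(-3)^j = 4^{j+1} − 4·(-3)^j + 7·(-3)^j = 4^{j+1} + 3·(-3)^j = 4^{j+1} − (-3)^{j+1}.
So the formula holds for j+1, and by induction g_n = 4^n − (-3)^n for all n ≥ 1.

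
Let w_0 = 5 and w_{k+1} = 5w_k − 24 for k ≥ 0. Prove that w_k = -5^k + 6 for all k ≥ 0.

Base case: w_0 = 5, and -5^0 + 6 = -1 + 6 = 5.
Assume w_m = -5^m + 6 for some m ≥ 0.
Then w_{m+1} = 5w_m − 24 = 5·(-5^m + 6) − 24 = -5^{m+1} + 30 − 24 = -5^{m+1} + 6.
This completes the inductive step, so w_k = -5^k + 6 for all k ≥ 0.

w_k = -5^k + 6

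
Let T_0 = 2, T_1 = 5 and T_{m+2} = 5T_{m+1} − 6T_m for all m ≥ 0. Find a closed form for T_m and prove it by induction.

Claim: T_m = 3^m + 2^m.

Base cases: T_0 = 2 and 3^0 + 2^0 = 2; T_1 = 5 and 3^1 + 2^1 = 5.
Assume T_i = 3^i + 2^i for all 0 ≤ i ≤ j, where j ≥ 1.
Then T_{j+1} = 5T_j − 6T_{j−1} = 5·(3^j + 2^j) − 6·(3^{j−1} + 2^{j−1}) = (5·3 − 6)3^{j−1} + (5·2 − 6)2^{j−1} = 9·3^{j−1} + 4·2^{j−1} = 3^{j+1} + 2^{j+1}.
So the formula holds for j+1, and by strong induction T_m = 3^m + 2^m for all m ≥ 0.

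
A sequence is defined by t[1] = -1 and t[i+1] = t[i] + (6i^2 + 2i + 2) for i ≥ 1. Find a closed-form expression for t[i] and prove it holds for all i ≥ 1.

Claim: t[i] = 2i^3 − 2i^2 + 2i − 3.

Base case: t[1] = -1, and 2·1^3 − 2·1^2 + 2·1 − 3 = -1.
Assume t[k] = 2k^3 − 2k^2 + 2k − 3.
Then t[k+1] = t[k] + (6k^2 + 2k + 2) = (2k^3 − 2k^2 + 2k − 3) + (6k^2 + 2k + 2) = 2k^3 + 4k^2 + 4k − 1,
and 2·(k+1)^3 − 2·(k+1)^2 + 2·(k+1) − 3 = 2k^3 + 4k^2 + 4k − 1.
Hence t[i] = 2i^3 − 2i^2 + 2i − 3 for every i ≥ 1, by induction.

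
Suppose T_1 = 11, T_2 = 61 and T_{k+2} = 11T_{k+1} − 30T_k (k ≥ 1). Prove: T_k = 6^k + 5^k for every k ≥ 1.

Base cases: T_1 = 11 and 6^1 + 5^1 = 11; T_2 = 61 and 6^2 + 5^2 = 61.
Assume T_j = 6^j + 5^j for all 1 ≤ j ≤ m, where m ≥ 2.
Then T_{m+1} = 11T_m − 30T_{m−1} = 11·(6^m + 5^m) − 30·(6^{m−1} + 5^{m−1}) = (11·6 − 30)6^{m−1} + (11·5 − 30)5^{m−1} = 36·6^{m−1} + 25·5^{m−1} = 6^{m+1} + 5^{m+1}.
So the formula holds for m+1, and by strong induction T_k = 6^k + 5^k for all k ≥ 1.

T_k = 6^k + 5^k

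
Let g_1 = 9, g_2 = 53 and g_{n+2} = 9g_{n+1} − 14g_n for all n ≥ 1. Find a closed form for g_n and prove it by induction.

Claim: g_n = 2^n + 7^n.

Base cases: g_1 = 9 and 2^1 + 7^1 = 9; g_2 = 53 and 2^2 + 7^2 = 53.
Assume g_j = 2^j + 7^j for all 1 ≤ j ≤ m, where m ≥ 2.
Then g_{m+1} = 9g_m − 14g_{m−1} = 9·(2^m + 7^m) − 14·(2^{m−1} + 7^{m−1}) = (9·2 − 14)2^{m−1} + (9·7 − 14)7^{m−1} = 4·2^{m−1} + 49·7^{m−1} = 2^{m+1} + 7^{m+1}.
So the formula holds for m+1, and by strong induction g_n = 2^n + 7^n for all n ≥ 1.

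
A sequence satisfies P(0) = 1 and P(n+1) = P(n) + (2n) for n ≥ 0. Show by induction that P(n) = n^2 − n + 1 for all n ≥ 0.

Base case: P(0) = 1, and 0^2 − 0 + 1 = 1.
Assume P(j) = j^2 − j + 1.
Then P(j+1) = P(j) + (2j) = (j^2 − j + 1) + (2j) = j^2 + j + 1,
and (j+1)^2 − (j+1) + 1 = j^2 + j + 1.
Hence P(n) = n^2 − n + 1 for every n ≥ 0, by induction.

P(n) = n^2 − n + 1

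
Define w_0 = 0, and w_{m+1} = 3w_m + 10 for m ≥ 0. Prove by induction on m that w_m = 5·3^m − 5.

Base case: w_0 = 0, and 5·3^0 − 5 = 5 − 5 = 0.
Assume w_k = 5·3^k − 5 for some k ≥ 0.
Then w_{k+1} = 3w_k + 10 = 3·(5·3^k − 5) + 10 = 15·3^k − 15 + 10 = 5·3^{k+1} − 5.
This completes the inductive step, so w_m = 5·3^m − 5 for all m ≥ 0.

w_m = 5·3^m − 5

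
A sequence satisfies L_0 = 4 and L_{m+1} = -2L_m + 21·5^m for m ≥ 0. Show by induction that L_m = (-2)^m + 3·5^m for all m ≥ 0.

Base case: L_0 = 4, and (-2)^0 + 3·5^0 = 1 + 3 = 4.
Assume L_k = (-2)^k + 3·5^k for some k ≥ 0.
Then L_{k+1} = -2L_k + 21·5^k = -2·((-2)^k + 3·5^k) + 21·5^k = (-2)^{k+1} − 6·5^k + 21·5^k = (-2)^{k+1} + 15·5^k = (-2)^{k+1} + 3·5^{k+1}.
This completes the inductive step, so L_m = (-2)^m + 3·5^m for all m ≥ 0.

L_m = (-2)^m + 3·5^m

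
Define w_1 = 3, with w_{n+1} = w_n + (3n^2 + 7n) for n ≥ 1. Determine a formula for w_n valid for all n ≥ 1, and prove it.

Claim: w_n = n^3 + 2n^2 − 3n + 3.

Base case: w_1 = 3, and 1^3 + 2·1^2 − 3·1 + 3 = 3.
Assume w_r = r^3 + 2r^2 − 3r + 3.
Then w_{r+1} = w_r + (3r^2 + 7r) = (r^3 + 2r^2 − 3r + 3) + (3r^2 + 7r) = r^3 + 5r^2 + 4r + 3,
and (r+1)^3 + 2·(r+1)^2 − 3·(r+1) + 3 = r^3 + 5r^2 + 4r + 3.
By induction, w_n = n^3 + 2n^2 − 3n + 3 for all n ≥ 1.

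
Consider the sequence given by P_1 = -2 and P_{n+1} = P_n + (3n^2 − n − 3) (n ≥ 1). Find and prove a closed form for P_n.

Claim: P_n = n^3 − 2n^2 − 2n + 1.

Base case: P_1 = -2, and 1^3 − 2·1^2 − 2·1 + 1 = -2.
Assume P_r = r^3 − 2r^2 − 2r + 1.
Then P_{r+1} = P_r + (3r^2 − r − 3) = (r^3 − 2r^2 − 2r + 1) + (3r^2 − r − 3) = r^3 + r^2 − 3r − 2,
and (r+1)^3 − 2·(r+1)^2 − 2·(r+1) + 1 = r^3 + r^2 − 3r − 2.
This completes the inductive step, so P_n = n^3 − 2n^2 − 2n + 1 for all n ≥ 1.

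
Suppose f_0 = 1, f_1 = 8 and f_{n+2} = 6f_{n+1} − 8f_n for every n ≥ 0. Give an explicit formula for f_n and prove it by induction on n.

Claim: f_n = 3·4^n − 2·2^n.

Base cases: f_0 = 1 and 3·4^0 − 2·2^0 = 1; f_1 = 8 and 3·4^1 − 2·2^1 = 8.
Assume f_j = 3·4^j − 2·2^j for all 0 ≤ j ≤ r, where r ≥ 1.
Then f_{r+1} = 6f_r − 8f_{r−1} = 6·(3·4^r − 2·2^r) − 8·(3·4^{r−1} − 2·2^{r−1}) = 3·(6·4 − 8)4^{r−1} − 2·(6·2 − 8)2^{r−1} = 48·4^{r−1} − 8·2^{r−1} = 3·4^{r+1} − 2·2^{r+1}.
This completes the inductive step, so f_n = 3·4^n − 2·2^n for all n ≥ 0.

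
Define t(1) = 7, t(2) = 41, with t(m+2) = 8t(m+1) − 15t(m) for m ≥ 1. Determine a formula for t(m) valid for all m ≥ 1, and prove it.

Claim: t(m) = -3^m + 2·5^m.

Base cases: t(1) = 7 and -3^1 + 2·5^1 = 7; t(2) = 41 and -3^2 + 2·5^2 = 41.
Assume t(j) = -3^j + 2·5^j for all 1 ≤ j ≤ r, where r ≥ 2.
Then t(r+1) = 8t(r) − 15t(r−1) = 8·(-3^r + 2·5^r) − 15·(-3^{r−1} + 2·5^{r−1}) = -(8·3 − 15)3^{r−1} + 2·(8·5 − 15)5^{r−1} = -9·3^{r−1} + 50·5^{r−1} = -3^{r+1} + 2·5^{r+1}.
Hence t(m) = -3^m + 2·5^m for every m ≥ 1, by strong induction.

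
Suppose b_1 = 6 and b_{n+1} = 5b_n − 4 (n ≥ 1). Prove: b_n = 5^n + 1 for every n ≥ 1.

Base case: b_1 = 6, and 5^1 + 1 = 5 + 1 = 6.
Assume b_j = 5^j + 1 for some j ≥ 1.
Then b_{j+1} = 5b_j − 4 = 5·(5^j + 1) − 4 = 5^{j+1} + 5 − 4 = 5^{j+1} + 1.
This completes the inductive step, so b_n = 5^n + 1 for all n ≥ 1.

b_n = 5^n + 1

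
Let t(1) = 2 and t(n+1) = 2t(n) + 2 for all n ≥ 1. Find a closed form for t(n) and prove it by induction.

Claim: t(n) = 2^{n+1} − 2.

Base case: t(1) = 2, and 2^{1+1} − 2 = 4 − 2 = 2.
Assume t(r) = 2^{r+1} − 2 for some r ≥ 1.
Then t(r+1) = 2t(r) + 2 = 2·(2^{r+1} − 2) + 2 = 2^{r+2} − 4 + 2 = 2^{r+2} − 2.
So the formula holds for r+1, and by induction t(n) = 2^{n+1} − 2 for all n ≥ 1.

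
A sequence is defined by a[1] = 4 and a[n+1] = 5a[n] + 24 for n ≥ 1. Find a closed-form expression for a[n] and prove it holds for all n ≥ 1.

Claim: a[n] = 2·5^n − 6.

Base case: a[1] = 4, and 2·5^1 − 6 = 10 − 6 = 4.
Assume a[j] = 2·5^j − 6 for some j ≥ 1.
Then a[j+1] = 5a[j] + 24 = 5·(2·5^j − 6) + 24 = 10·5^j − 30 + 24 = 2·5^{j+1} − 6.
So the formula holds for j+1, and by induction a[n] = 2·5^n − 6 for all n ≥ 1.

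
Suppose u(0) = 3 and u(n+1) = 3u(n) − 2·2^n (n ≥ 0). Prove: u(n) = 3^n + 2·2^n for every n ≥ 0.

Base case: u(0) = 3, and 3^0 + 2·2^0 = 1 + 2 = 3.
Assume u(k) = 3^k + 2·2^k for some k ≥ 0.
Then u(k+1) = 3u(k) − 2·2^k = 3·(3^k + 2·2^k) − 2·2^k = 3^{k+1} + 6·2^k − 2·2^k = 3^{k+1} + 4·2^k = 3^{k+1} + 2·2^{k+1}.
By induction, u(n) = 3^n + 2·2^n for all n ≥ 0.

u(n) = 3^n + 2·2^n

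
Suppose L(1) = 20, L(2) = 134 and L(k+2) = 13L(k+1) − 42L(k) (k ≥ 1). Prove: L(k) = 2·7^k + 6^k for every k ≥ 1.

Base cases: L(1) = 20 and 2·7^1 + 6^1 = 20; L(2) = 134 and 2·7^2 + 6^2 = 134.
Assume L(j) = 2·7^j + 6^j for all 1 ≤ j ≤ r, where r ≥ 2.
Then L(r+1) = 13L(r) − 42L(r−1) = 13·(2·7^r + 6^r) − 42·(2·7^{r−1} + 6^{r−1}) = 2·(13·7 − 42)7^{r−1} + (13·6 − 42)6^{r−1} = 98·7^{r−1} + 36·6^{r−1} = 2·7^{r+1} + 6^{r+1}.
By strong induction, L(k) = 2·7^k + 6^k for all k ≥ 1.

L(k) = 2·7^k + 6^k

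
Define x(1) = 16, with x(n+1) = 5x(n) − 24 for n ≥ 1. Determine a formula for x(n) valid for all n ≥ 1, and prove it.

Claim: x(n) = 2·5^n + 6.

Base case: x(1) = 16, and 2·5^1 + 6 = 10 + 6 = 16.
Assume x(m) = 2·5^m + 6 for some m ≥ 1.
Then x(m+1) = 5x(m) − 24 = 5·(2·5^m + 6) − 24 = 10·5^m + 30 − 24 = 2·5^{m+1} + 6.
This completes the inductive step, so x(n) = 2·5^n + 6 for all n ≥ 1.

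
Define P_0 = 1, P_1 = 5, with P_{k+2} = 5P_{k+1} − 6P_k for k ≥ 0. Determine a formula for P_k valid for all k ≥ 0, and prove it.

Claim: P_k = 3·3^k − 2·2^k.

Base cases: P_0 = 1 and 3·3^0 − 2·2^0 = 1; P_1 = 5 and 3·3^1 − 2·2^1 = 5.
Assume P_i = 3·3^i − 2·2^i for all 0 ≤ i ≤ j, where j ≥ 1.
Then P_{j+1} = 5P_j − 6P_{j−1} = 5·(3·3^j − 2·2^j) − 6·(3·3^{j−1} − 2·2^{j−1}) = 3·(5·3 − 6)3^{j−1} − 2·(5·2 − 6)2^{j−1} = 27·3^{j−1} − 8·2^{j−1} = 3·3^{j+1} − 2·2^{j+1}.
So the formula holds for j+1, and by strong induction P_k = 3·3^k − 2·2^k for all k ≥ 0.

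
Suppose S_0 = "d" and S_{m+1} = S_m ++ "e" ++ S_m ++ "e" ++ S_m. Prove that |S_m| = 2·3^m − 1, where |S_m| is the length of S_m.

Base case: |S_0| = 1, and 2·3^0 − 1 = 1.
Assume |S_r| = 2·3^r − 1.
Then |S_{r+1}| = 3|S_r| + 2 = 3(2·3^r − 1) + 2 = 2·3^{r+1} − 3 + 2 = 2·3^{r+1} − 1.
By induction, |S_m| = 2·3^m − 1 for all m ≥ 0.

|S_m| = 2·3^m − 1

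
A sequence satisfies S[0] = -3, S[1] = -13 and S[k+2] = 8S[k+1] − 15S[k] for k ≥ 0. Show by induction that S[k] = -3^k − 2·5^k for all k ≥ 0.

Base cases: S[0] = -3 and -3^0 − 2·5^0 = -3; S[1] = -13 and -3^1 − 2·5^1 = -13.
Assume S[i] = -3^i − 2·5^i for all 0 ≤ i ≤ j, where j ≥ 1.
Then S[j+1] = 8S[j] − 15S[j−1] = 8·(-3^j − 2·5^j) − 15·(-3^{j−1} − 2·5^{j−1}) = -(8·3 − 15)3^{j−1} − 2·(8·5 − 15)5^{j−1} = -9·3^{j−1} − 50·5^{j−1} = -3^{j+1} − 2·5^{j+1}.
By strong induction, S[k] = -3^k − 2·5^k for all k ≥ 0.

S[k] = -3^k − 2·5^k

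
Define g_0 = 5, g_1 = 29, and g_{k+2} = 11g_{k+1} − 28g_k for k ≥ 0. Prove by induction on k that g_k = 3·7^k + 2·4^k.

Base cases: g_0 = 5 and 3·7^0 + 2·4^0 = 5; g_1 = 29 and 3·7^1 + 2·4^1 = 29.
Assume g_j = 3·7^j + 2·4^j for all 0 ≤ j ≤ r, where r ≥ 1.
Then g_{r+1} = 11g_r − 28g_{r−1} = 11·(3·7^r + 2·4^r) − 28·(3·7^{r−1} + 2·4^{r−1}) = 3·(11·7 − 28)7^{r−1} + 2·(11·4 − 28)4^{r−1} = 147·7^{r−1} + 32·4^{r−1} = 3·7^{r+1} + 2·4^{r+1}.
This completes the inductive step, so g_k = 3·7^k + 2·4^k for all k ≥ 0.

g_k = 3·7^k + 2·4^k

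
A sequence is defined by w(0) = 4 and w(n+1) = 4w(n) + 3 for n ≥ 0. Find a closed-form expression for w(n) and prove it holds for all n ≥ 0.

Claim: w(n) = 5·4^n − 1.

Base case: w(0) = 4, and 5·4^0 − 1 = 5 − 1 = 4.
Assume w(m) = 5·4^m − 1 for some m ≥ 0.
Then w(m+1) = 4w(m) + 3 = 4·(5·4^m − 1) + 3 = 20·4^m − 4 + 3 = 5·4^{m+1} − 1.
Hence w(n) = 5·4^n − 1 for every n ≥ 0, by induction.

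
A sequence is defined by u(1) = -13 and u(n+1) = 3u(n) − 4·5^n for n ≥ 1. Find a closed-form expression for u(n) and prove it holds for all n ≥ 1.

Claim: u(n) = -3^n − 2·5^n.

Base case: u(1) = -13, and -3^1 − 2·5^1 = -3 − 10 = -13.
Assume u(j) = -3^j − 2·5^j for some j ≥ 1.
Then u(j+1) = 3u(j) − 4·5^j = 3·(-3^j − 2·5^j) − 4·5^j = -3^{j+1} − 6·5^j − 4·5^j = -3^{j+1} − 10·5^j = -3^{j+1} − 2·5^{j+1}.
By induction, u(n) = -3^n − 2·5^n for all n ≥ 1.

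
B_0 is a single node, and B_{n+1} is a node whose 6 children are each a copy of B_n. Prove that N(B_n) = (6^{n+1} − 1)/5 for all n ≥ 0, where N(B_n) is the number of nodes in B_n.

Base case: N(B_0) = 1, and (6^{0+1} − 1)/5 = 1.
Assume N(B_r) = (6^{r+1} − 1)/5.
Then N(B_{r+1}) = 1 + 6N(B_r) = 1 + 6·(6^{r+1} − 1)/5 = 1 + (6^{r+2} − 6)/5 = (5 + 6^{r+2} − 6)/5 = (6^{r+2} − 1)/5.
So the formula holds for r+1, and by induction N(B_n) = (6^{n+1} − 1)/5 for all n ≥ 0.

N(B_n) = (6^{n+1} − 1)/5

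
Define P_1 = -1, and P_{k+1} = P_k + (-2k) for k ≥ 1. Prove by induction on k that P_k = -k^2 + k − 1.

Base case: P_1 = -1, and -1^2 + 1 − 1 = -1.
Assume P_m = -m^2 + m − 1.
Then P_{m+1} = P_m + (-2m) = (-m^2 + m − 1) + (-2m) = -m^2 − m − 1,
and -(m+1)^2 + (m+1) − 1 = -m^2 − m − 1.
By induction, P_k = -k^2 + k − 1 for all k ≥ 1.

P_k = -k^2 + k − 1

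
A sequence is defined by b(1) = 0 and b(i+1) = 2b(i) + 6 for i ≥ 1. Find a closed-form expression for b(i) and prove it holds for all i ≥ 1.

Claim: b(i) = 3·2^i − 6.

Base case: b(1) = 0, and 3·2^1 − 6 = 6 − 6 = 0.
Assume b(j) = 3·2^j − 6 for some j ≥ 1.
Then b(j+1) = 2b(j) + 6 = 2·(3·2^j − 6) + 6 = 6·2^j − 12 + 6 = 3·2^{j+1} − 6.
Hence b(i) = 3·2^i − 6 for every i ≥ 1, by induction.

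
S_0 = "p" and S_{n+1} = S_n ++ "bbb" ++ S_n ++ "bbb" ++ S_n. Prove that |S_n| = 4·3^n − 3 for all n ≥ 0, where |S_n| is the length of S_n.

Base case: |S_0| = 1, and 4·3^0 − 3 = 1.
Assume |S_m| = 4·3^m − 3.
Then |S_{m+1}| = 3|S_m| + 6 = 3(4·3^m − 3) + 6 = 4·3^{m+1} − 9 + 6 = 4·3^{m+1} − 3.
So the formula holds for m+1, and by induction |S_n| = 4·3^n − 3 for all n ≥ 0.

|S_n| = 4·3^n − 3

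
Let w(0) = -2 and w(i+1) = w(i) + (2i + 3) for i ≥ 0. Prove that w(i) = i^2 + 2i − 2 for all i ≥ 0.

Base case: w(0) = -2, and 0^2 + 2·0 − 2 = -2.
Assume w(k) = k^2 + 2k − 2.
Then w(k+1) = w(k) + (2k + 3) = (k^2 + 2k − 2) + (2k + 3) = k^2 + 4k + 1,
and (k+1)^2 + 2·(k+1) − 2 = k^2 + 4k + 1.
By induction, w(i) = i^2 + 2i − 2 for all i ≥ 0.

w(i) = i^2 + 2i − 2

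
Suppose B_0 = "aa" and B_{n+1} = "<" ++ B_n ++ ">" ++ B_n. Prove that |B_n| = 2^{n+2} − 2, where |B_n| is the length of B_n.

Base case: |B_0| = 2, and 2^{0+2} − 2 = 2.
Assume |B_r| = 2^{r+2} − 2.
Then |B_{r+1}| = 1 + |B_r| + 1 + |B_r| = 2|B_r| + 2 = 2(2^{r+2} − 2) + 2 = 2^{r+3} − 4 + 2 = 2^{r+3} − 2.
Hence |B_n| = 2^{n+2} − 2 for every n ≥ 0, by induction.

|B_n| = 2^{n+2} − 2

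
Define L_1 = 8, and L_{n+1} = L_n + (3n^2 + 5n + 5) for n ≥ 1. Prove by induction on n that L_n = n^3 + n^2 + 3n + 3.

Base case: L_1 = 8, and 1^3 + 1^2 + 3·1 + 3 = 8.
Assume L_j = j^3 + j^2 + 3j + 3.
Then L_{j+1} = L_j + (3j^2 + 5j + 5) = (j^3 + j^2 + 3j + 3) + (3j^2 + 5j + 5) = j^3 + 4j^2 + 8j + 8,
and (j+1)^3 + (j+1)^2 + 3·(j+1) + 3 = j^3 + 4j^2 + 8j + 8.
Hence L_n = n^3 + n^2 + 3n + 3 for every n ≥ 1, by induction.

L_n = n^3 + n^2 + 3n + 3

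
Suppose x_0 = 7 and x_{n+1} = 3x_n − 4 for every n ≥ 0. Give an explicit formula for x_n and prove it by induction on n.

Claim: x_n = 5·3^n + 2.

Base case: x_0 = 7, and 5·3^0 + 2 = 5 + 2 = 7.
Assume x_k = 5·3^k + 2 for some k ≥ 0.
Then x_{k+1} = 3x_k − 4 = 3·(5·3^k + 2) − 4 = 15·3^k + 6 − 4 = 5·3^{k+1} + 2.
This completes the inductive step, so x_n = 5·3^n + 2 for all n ≥ 0.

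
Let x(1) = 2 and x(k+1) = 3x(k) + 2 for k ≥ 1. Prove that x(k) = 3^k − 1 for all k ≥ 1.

Base case: x(1) = 2, and 3^1 − 1 = 3 − 1 = 2.
Assume x(m) = 3^m − 1 for some m ≥ 1.
Then x(m+1) = 3x(m) + 2 = 3·(3^m − 1) + 2 = 3^{m+1} − 3 + 2 = 3^{m+1} − 1.
So the formula holds for m+1, and by induction x(k) = 3^k − 1 for all k ≥ 1.

x(k) = 3^k − 1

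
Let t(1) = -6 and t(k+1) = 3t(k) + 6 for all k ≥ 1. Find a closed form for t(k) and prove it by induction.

Claim: t(k) = -3^k − 3.

Base case: t(1) = -6, and -3^1 − 3 = -3 − 3 = -6.
Assume t(j) = -3^j − 3 for some j ≥ 1.
Then t(j+1) = 3t(j) + 6 = 3·(-3^j − 3) + 6 = -3^{j+1} − 9 + 6 = -3^{j+1} − 3.
Hence t(k) = -3^k − 3 for every k ≥ 1, by induction.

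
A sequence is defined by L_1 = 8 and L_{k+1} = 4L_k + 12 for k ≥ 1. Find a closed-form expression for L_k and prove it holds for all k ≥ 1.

Claim: L_k = 3·4^k − 4.

Base case: L_1 = 8, and 3·4^1 − 4 = 12 − 4 = 8.
Assume L_j = 3·4^j − 4 for some j ≥ 1.
Then L_{j+1} = 4L_j + 12 = 4·(3·4^j − 4) + 12 = 12·4^j − 16 + 12 = 3·4^{j+1} − 4.
So the formula holds for j+1, and by induction L_k = 3·4^k − 4 for all k ≥ 1.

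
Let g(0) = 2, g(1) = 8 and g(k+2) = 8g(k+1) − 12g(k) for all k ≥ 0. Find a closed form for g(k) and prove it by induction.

Claim: g(k) = 6^k + 2^k.

Base cases: g(0) = 2 and 6^0 + 2^0 = 2; g(1) = 8 and 6^1 + 2^1 = 8.
Assume g(j) = 6^j + 2^j for all 0 ≤ j ≤ m, where m ≥ 1.
Then g(m+1) = 8g(m) − 12g(m−1) = 8·(6^m + 2^m) − 12·(6^{m−1} + 2^{m−1}) = (8·6 − 12)6^{m−1} + (8·2 − 12)2^{m−1} = 36·6^{m−1} + 4·2^{m−1} = 6^{m+1} + 2^{m+1}.
So the formula holds for m+1, and by strong induction g(k) = 6^k + 2^k for all k ≥ 0.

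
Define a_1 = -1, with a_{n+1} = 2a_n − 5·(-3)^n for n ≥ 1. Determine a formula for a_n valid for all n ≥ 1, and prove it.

Claim: a_n = 2^n + (-3)^n.

Base case: a_1 = -1, and 2^1 + (-3)^1 = 2 − 3 = -1.
Assume a_k = 2^k + (-3)^k for some k ≥ 1.
Then a_{k+1} = 2a_k − 5·(-3)^k = 2·(2^k + (-3)^k) − 5·(-3)^k = 2^{k+1} + 2·(-3)^k − 5·(-3)^k = 2^{k+1} − 3·(-3)^k = 2^{k+1} + (-3)^{k+1}.
This completes the inductive step, so a_n = 2^n + (-3)^n for all n ≥ 1.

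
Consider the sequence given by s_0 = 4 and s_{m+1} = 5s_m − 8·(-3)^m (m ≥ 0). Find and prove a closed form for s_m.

Claim: s_m = 3·5^m + (-3)^m.

Base case: s_0 = 4, and 3·5^0 + (-3)^0 = 3 + 1 = 4.
Assume s_k = 3·5^k + (-3)^k for some k ≥ 0.
Then s_{k+1} = 5s_k − 8·(-3)^k = 5·(3·5^k + (-3)^k) − 8·(-3)^k = 3·5^{k+1} + 5·(-3)^k − 8·(-3)^k = 3·5^{k+1} − 3·(-3)^k = 3·5^{k+1} + (-3)^{k+1}.
This completes the inductive step, so s_m = 3·5^m + (-3)^m for all m ≥ 0.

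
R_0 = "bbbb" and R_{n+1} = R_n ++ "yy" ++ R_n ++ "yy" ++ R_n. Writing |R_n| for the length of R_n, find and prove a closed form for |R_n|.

Claim: |R_n| = 6·3^n − 2.

Base case: |R_0| = 4, and 6·3^0 − 2 = 4.
Assume |R_j| = 6·3^j − 2.
Then |R_{j+1}| = 3|R_j| + 4 = 3(6·3^j − 2) + 4 = 6·3^{j+1} − 6 + 4 = 6·3^{j+1} − 2.
Hence |R_n| = 6·3^n − 2 for every n ≥ 0, by induction.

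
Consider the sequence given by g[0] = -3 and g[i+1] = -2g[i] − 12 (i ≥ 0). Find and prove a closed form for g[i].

Claim: g[i] = (-2)^i − 4.

Base case: g[0] = -3, and (-2)^0 − 4 = 1 − 4 = -3.
Assume g[r] = (-2)^r − 4 for some r ≥ 0.
Then g[r+1] = -2g[r] − 12 = -2·((-2)^r − 4) − 12 = -2·(-2)^r + 8 − 12 = (-2)^{r+1} − 4.
Hence g[i] = (-2)^i − 4 for every i ≥ 0, by induction.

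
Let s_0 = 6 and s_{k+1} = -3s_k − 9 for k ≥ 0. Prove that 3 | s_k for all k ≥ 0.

Base case: s_0 = 6 = 3·2, so 3 | s_0.
Assume 3 | s_m, so s_m = 3t for some integer t.
Then s_{m+1} = -3s_m − 9 = -3·(3t) − 9 = 3(-3t − 3), so 3 | s_{m+1}.
So the property holds for m+1, and by induction 3 | s_k for all k ≥ 0.

3 | s_k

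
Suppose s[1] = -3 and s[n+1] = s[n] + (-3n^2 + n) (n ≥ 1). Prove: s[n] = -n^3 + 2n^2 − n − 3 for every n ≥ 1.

Base case: s[1] = -3, and -1^3 + 2·1^2 − 1 − 3 = -3.
Assume s[m] = -m^3 + 2m^2 − m − 3.
Then s[m+1] = s[m] + (-3m^2 + m) = (-m^3 + 2m^2 − m − 3) + (-3m^2 + m) = -m^3 − m^2 − 3,
and -(m+1)^3 + 2·(m+1)^2 − (m+1) − 3 = -m^3 − m^2 − 3.
By induction, s[n] = -n^3 + 2n^2 − n − 3 for all n ≥ 1.

s[n] = -n^3 + 2n^2 − n − 3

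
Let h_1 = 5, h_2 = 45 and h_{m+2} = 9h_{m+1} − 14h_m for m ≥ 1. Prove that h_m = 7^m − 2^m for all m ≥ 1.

Base cases: h_1 = 5 and 7^1 − 2^1 = 5; h_2 = 45 and 7^2 − 2^2 = 45.
Assume h_j = 7^j − 2^j for all 1 ≤ j ≤ r, where r ≥ 2.
Then h_{r+1} = 9h_r − 14h_{r−1} = 9·(7^r − 2^r) − 14·(7^{r−1} − 2^{r−1}) = (9·7 − 14)7^{r−1} − (9·2 − 14)2^{r−1} = 49·7^{r−1} − 4·2^{r−1} = 7^{r+1} − 2^{r+1}.
This completes the inductive step, so h_m = 7^m − 2^m for all m ≥ 1.

h_m = 7^m − 2^m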